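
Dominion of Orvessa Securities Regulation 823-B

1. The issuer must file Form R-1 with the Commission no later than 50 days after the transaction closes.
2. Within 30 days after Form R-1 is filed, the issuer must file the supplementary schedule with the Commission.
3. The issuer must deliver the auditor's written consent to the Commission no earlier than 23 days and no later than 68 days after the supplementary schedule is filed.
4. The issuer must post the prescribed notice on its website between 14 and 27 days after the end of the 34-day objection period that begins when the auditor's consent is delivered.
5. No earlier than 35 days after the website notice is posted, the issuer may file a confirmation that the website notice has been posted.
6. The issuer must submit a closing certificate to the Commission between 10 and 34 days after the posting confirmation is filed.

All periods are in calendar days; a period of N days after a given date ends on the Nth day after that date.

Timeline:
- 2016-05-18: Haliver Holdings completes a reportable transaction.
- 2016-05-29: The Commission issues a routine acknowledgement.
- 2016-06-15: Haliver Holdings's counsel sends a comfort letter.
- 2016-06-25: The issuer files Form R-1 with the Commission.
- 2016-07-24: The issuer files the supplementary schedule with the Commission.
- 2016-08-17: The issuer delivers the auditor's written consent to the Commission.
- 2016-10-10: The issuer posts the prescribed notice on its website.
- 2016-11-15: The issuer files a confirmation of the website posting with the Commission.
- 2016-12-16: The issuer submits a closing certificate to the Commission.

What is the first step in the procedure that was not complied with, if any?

None — every step was satisfied

(1) due by 2016-05-18 + 50 days = 2016-07-07; done 2016-06-25 — timely.
(2) due by 2016-06-25 + 30 days = 2016-07-25; completed 2016-07-24, before the deadline.
(3) the permitted window runs from 2016-07-24 + 23 = 2016-08-16 to 2016-07-24 + 68 = 2016-09-30; 2016-08-17 falls inside that range.
(4) the permitted window runs from 2016-09-20 + 14 = 2016-10-04 to 2016-09-20 + 27 = 2016-10-17; done 2016-10-10 — within the window.
(5) permitted from 2016-10-10 + 35 days = 2016-11-14 onward; done 2016-11-15, after the minimum wait.
(6) the permitted window runs from 2016-11-15 + 10 = 2016-11-25 to 2016-11-15 + 34 = 2016-12-19; 2016-12-16 falls inside that range.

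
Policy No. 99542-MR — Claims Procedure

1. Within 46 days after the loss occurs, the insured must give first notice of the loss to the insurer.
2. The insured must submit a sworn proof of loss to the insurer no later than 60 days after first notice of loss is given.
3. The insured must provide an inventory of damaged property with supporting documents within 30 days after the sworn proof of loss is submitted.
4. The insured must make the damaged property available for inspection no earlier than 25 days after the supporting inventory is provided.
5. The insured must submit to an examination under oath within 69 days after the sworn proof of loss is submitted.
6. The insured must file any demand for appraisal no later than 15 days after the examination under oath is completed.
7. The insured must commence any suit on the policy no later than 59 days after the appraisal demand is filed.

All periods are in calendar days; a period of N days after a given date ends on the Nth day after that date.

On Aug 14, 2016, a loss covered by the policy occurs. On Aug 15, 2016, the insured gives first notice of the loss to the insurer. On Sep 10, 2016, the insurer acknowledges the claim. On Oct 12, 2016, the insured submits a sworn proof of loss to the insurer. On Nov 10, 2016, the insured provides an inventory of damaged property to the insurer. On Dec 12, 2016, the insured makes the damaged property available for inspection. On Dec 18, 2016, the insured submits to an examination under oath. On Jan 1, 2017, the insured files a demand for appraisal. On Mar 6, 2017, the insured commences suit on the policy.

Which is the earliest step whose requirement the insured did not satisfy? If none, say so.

Step 7

(1) due by Aug 14, 2016 + 46 days = Sep 29, 2016; completed Aug 15, 2016, before the deadline.
(2) due by Aug 15, 2016 + 60 days = Oct 14, 2016; Oct 12, 2016 is within that limit.
(3) due by Oct 12, 2016 + 30 days = Nov 11, 2016; Nov 10, 2016 is within that limit.
(4) permitted from Nov 10, 2016 + 25 days = Dec 5, 2016 onward; done Dec 12, 2016 — permitted.
(5) due by Oct 12, 2016 + 69 days = Dec 20, 2016; done Dec 18, 2016 — timely.
(6) due by Dec 18, 2016 + 15 days = Jan 2, 2017; done Jan 1, 2017 — timely.
(7) due by Jan 1, 2017 + 59 days = Mar 1, 2017; not done until Mar 6, 2017, 5 days after the deadline.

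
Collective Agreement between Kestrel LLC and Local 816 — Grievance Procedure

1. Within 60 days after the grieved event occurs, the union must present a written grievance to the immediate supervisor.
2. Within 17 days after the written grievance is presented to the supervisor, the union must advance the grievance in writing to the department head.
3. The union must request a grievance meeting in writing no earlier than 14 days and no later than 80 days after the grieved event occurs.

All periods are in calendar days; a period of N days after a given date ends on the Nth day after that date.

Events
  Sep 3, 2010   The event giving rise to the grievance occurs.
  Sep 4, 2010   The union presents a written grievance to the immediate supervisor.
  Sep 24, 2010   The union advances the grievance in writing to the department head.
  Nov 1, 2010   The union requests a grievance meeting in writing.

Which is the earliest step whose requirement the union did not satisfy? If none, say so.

Step 1 — counting 60 days from Sep 3, 2010 (when the grieved event occurs) gives a deadline of Nov 2, 2010; completed Sep 4, 2010, before the deadline.
Step 2 — counting 17 days from Sep 4, 2010 (when the written grievance is presented to the supervisor) gives a deadline of Sep 21, 2010; Sep 24, 2010 misses that deadline by 3 days.
That is the first point of non-compliance.

Step 2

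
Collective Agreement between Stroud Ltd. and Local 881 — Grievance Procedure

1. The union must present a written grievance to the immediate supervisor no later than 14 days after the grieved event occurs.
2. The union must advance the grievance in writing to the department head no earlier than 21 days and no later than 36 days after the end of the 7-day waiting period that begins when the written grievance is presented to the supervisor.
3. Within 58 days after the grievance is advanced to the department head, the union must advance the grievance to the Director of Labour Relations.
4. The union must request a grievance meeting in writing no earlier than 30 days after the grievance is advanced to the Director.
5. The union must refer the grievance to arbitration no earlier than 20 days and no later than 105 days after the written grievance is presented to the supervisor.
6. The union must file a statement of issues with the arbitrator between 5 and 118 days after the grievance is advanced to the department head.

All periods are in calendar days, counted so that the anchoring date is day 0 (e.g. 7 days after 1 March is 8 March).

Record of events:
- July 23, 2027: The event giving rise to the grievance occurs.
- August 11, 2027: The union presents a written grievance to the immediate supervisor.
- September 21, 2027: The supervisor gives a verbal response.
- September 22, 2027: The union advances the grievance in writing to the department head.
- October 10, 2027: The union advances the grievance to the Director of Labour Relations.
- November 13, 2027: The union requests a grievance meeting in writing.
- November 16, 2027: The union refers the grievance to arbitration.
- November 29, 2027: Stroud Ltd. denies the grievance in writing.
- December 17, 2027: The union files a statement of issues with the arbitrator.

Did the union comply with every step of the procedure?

No

(1) due by July 23, 2027 + 14 days = August 6, 2027; not done until August 11, 2027, 5 days after the deadline.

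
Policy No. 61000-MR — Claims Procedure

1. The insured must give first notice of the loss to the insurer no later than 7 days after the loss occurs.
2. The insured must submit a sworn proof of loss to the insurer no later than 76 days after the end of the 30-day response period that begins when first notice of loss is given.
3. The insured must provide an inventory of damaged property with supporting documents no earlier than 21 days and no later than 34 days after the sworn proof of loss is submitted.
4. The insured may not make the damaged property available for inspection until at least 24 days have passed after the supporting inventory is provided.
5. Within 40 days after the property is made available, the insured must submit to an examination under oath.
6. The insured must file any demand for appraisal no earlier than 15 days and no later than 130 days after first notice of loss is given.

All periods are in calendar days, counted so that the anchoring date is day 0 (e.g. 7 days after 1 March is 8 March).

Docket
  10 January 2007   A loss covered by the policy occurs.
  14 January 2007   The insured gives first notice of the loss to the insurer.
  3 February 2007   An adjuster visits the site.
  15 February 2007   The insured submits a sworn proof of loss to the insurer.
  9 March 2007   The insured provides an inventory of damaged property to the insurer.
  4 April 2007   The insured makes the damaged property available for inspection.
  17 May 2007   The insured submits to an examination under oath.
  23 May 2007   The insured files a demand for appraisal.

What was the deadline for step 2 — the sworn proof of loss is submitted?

First notice of loss is given on 14 January 2007; the 30-day response period therefore ends 13 February 2007, and step 2 runs from that date. 76 days after 13 February 2007 is 30 April 2007.

30 April 2007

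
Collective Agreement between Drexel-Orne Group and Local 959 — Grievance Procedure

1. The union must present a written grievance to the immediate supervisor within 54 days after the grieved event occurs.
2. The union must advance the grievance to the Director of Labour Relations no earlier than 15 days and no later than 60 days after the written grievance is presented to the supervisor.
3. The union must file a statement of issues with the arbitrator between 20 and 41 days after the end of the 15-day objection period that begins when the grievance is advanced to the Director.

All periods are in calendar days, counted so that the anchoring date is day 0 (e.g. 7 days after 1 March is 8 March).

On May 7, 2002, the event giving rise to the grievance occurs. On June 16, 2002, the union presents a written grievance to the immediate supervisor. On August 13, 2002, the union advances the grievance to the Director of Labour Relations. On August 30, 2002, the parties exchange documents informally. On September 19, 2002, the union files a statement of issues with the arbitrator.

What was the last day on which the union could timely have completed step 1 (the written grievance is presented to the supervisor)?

Step 1 runs from May 7, 2002, when the grieved event occurs. 54 days after May 7, 2002 is June 30, 2002.

June 30, 2002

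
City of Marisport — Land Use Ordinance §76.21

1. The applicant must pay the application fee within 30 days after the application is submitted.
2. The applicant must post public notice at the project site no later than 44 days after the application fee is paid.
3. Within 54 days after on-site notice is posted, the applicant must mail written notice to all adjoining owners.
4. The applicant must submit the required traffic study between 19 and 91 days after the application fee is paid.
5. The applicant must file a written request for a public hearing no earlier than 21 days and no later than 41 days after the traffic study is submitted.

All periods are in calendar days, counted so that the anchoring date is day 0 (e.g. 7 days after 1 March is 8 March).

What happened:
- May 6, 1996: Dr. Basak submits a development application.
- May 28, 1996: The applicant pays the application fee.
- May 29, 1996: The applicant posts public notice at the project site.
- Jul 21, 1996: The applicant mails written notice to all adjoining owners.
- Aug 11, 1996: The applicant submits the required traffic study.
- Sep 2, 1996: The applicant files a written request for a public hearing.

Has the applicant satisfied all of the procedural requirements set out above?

Yes

Step 1 — counting 30 days from May 6, 1996 (when the application is submitted) gives a deadline of Jun 5, 1996; completed May 28, 1996, before the deadline.
Step 2 — counting 44 days from May 28, 1996 (when the application fee is paid) gives a deadline of Jul 11, 1996; completed May 29, 1996, before the deadline.
Step 3 — counting 54 days from May 29, 1996 (when on-site notice is posted) gives a deadline of Jul 22, 1996; Jul 21, 1996 is within that limit.
Step 4 — 19 and 91 days from May 28, 1996 (when the application fee is paid) are Jun 16, 1996 and Aug 27, 1996 respectively; Aug 11, 1996 falls inside that range.
Step 5 — 21 and 41 days from Aug 11, 1996 (when the traffic study is submitted) are Sep 1, 1996 and Sep 21, 1996 respectively; done Sep 2, 1996, which is between those dates.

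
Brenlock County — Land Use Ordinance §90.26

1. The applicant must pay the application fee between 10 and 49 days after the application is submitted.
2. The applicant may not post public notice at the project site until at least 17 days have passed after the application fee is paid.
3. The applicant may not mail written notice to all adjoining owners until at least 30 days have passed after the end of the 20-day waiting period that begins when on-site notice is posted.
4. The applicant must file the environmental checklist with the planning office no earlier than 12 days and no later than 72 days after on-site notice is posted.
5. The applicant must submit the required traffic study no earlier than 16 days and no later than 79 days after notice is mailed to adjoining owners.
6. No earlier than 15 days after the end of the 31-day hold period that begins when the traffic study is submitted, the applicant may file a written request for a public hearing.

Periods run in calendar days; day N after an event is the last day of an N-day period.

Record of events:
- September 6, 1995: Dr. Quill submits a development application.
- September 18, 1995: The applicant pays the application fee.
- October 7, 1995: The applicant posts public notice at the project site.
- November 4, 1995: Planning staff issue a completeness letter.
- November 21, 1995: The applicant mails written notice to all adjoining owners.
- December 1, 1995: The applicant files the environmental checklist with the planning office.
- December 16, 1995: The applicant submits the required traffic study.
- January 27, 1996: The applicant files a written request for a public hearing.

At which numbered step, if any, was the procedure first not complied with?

Step 1 — 10 and 49 days from September 6, 1995 (when the application is submitted) are September 16, 1995 and October 25, 1995 respectively; done September 18, 1995, which is between those dates.
Step 2 — must wait 17 days from September 18, 1995 (when the application fee is paid), so not before October 5, 1995; October 7, 1995 is on or after that date.
Step 3 — must wait 30 days from October 27, 1995 (end of the 20-day waiting period, which began when on-site notice is posted on October 7, 1995), so not before November 26, 1995; done November 21, 1995 — 5 days too early.
Later steps need not be reached.

Step 3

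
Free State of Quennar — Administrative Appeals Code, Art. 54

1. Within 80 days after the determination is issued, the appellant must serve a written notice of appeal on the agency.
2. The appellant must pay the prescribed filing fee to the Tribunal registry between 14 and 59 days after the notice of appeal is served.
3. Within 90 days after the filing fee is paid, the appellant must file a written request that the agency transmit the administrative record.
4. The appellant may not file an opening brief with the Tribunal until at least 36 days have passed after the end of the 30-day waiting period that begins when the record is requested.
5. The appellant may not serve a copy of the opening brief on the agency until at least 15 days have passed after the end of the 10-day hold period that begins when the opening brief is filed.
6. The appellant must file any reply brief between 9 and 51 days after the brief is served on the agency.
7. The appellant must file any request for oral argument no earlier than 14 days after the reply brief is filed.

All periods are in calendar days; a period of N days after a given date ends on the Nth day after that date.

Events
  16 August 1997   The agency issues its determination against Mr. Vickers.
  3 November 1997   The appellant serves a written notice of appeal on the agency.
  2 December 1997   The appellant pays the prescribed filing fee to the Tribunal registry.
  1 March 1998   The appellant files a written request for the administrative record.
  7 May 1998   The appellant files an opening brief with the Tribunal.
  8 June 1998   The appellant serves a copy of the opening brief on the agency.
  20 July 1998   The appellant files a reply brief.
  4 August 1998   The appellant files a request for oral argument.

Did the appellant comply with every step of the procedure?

Yes

Step 1: 80 days after 16 August 1997 (when the determination is issued) is 4 November 1997; done 3 November 1997 — timely.
Step 2: the window is 14–59 days after 3 November 1997 (when the notice of appeal is served), so 17 November 1997 through 1 January 1998; done 2 December 1997 — within the window.
Step 3: 90 days after 2 December 1997 (when the filing fee is paid) is 2 March 1998; done 1 March 1998 — timely.
Step 4: the earliest permitted date is 36 days after 31 March 1998 (end of the 30-day waiting period, which began when the record is requested on 1 March 1998), i.e. 6 May 1998; 7 May 1998 is on or after that date.
Step 5: the earliest permitted date is 15 days after 17 May 1998 (end of the 10-day hold period, which began when the opening brief is filed on 7 May 1998), i.e. 1 June 1998; 8 June 1998 is on or after that date.
Step 6: the window is 9–51 days after 8 June 1998 (when the brief is served on the agency), so 17 June 1998 through 29 July 1998; done 20 July 1998 — within the window.
Step 7: the earliest permitted date is 14 days after 20 July 1998 (when the reply brief is filed), i.e. 3 August 1998; 4 August 1998 is on or after that date.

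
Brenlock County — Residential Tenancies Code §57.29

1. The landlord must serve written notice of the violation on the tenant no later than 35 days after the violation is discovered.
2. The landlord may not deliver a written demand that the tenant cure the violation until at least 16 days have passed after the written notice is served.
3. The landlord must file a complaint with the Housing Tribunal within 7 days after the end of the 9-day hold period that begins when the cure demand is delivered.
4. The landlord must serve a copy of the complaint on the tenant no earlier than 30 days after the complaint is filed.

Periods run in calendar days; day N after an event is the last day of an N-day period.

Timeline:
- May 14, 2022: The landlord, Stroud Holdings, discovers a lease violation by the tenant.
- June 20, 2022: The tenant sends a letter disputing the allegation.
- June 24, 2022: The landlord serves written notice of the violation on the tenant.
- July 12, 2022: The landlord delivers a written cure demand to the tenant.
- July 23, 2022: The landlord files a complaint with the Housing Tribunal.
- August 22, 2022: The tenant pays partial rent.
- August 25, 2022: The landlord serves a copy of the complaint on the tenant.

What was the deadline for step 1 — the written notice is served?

Step 1 runs from May 14, 2022, when the violation is discovered. 35 days after May 14, 2022 is June 18, 2022.

June 18, 2022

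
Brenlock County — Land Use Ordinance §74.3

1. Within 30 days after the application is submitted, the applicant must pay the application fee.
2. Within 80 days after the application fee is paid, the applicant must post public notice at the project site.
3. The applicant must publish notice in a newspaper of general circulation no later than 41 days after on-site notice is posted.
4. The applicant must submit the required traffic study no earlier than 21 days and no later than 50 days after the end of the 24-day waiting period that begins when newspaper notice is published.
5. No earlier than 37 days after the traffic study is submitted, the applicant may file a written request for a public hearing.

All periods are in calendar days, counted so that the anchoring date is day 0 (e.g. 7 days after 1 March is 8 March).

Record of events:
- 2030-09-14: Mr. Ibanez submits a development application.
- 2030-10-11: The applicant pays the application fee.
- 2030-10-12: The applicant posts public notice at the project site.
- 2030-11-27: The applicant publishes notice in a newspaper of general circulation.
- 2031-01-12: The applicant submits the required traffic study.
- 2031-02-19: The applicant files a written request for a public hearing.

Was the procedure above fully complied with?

(1) due by 2030-09-14 + 30 days = 2030-10-14; completed 2030-10-11, before the deadline.
(2) due by 2030-10-11 + 80 days = 2030-12-30; 2030-10-12 is within that limit.
(3) due by 2030-10-12 + 41 days = 2030-11-22; 2030-11-27 misses that deadline by 5 days.
No need to go further; step 3 was not satisfied.

No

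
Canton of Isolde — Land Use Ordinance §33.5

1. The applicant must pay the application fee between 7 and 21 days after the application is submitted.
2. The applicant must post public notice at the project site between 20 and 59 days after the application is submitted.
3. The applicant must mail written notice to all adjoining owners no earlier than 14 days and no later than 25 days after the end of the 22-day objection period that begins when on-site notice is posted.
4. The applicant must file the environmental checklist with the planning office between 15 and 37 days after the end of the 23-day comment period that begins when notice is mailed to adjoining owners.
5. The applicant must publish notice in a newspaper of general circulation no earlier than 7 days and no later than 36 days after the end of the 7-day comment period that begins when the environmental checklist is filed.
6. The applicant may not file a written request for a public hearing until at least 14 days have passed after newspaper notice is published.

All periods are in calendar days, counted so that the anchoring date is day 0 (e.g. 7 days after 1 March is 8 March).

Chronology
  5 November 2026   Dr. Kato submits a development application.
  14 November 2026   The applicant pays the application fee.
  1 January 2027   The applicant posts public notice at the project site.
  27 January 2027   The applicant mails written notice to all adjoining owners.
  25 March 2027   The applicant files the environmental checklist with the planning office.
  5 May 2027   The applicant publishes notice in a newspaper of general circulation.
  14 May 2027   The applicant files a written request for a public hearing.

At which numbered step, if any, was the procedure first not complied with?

Step 1 — 7 and 21 days from 5 November 2026 (when the application is submitted) are 12 November 2026 and 26 November 2026 respectively; 14 November 2026 falls inside that range.
Step 2 — 20 and 59 days from 5 November 2026 (when the application is submitted) are 25 November 2026 and 3 January 2027 respectively; 1 January 2027 falls inside that range.
Step 3 — 14 and 25 days from 23 January 2027 (end of the 22-day objection period, which began when on-site notice is posted on 1 January 2027) are 6 February 2027 and 17 February 2027 respectively; done 27 January 2027 — 10 days before the window opened.
The procedure was therefore not followed at step 3.

Step 3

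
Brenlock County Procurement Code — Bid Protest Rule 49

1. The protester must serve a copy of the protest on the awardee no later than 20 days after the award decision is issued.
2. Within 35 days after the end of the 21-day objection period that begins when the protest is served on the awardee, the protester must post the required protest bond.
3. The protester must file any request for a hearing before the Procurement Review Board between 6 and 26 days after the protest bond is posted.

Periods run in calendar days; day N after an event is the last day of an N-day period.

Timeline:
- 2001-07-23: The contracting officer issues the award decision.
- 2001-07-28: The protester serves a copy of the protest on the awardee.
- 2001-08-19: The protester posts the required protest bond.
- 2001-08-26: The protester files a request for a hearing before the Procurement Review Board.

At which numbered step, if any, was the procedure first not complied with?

None — every step was satisfied

Step 1: 20 days after 2001-07-23 (when the award decision is issued) is 2001-08-12; done 2001-07-28 — timely.
Step 2: 35 days after 2001-08-18 (end of the 21-day objection period, which began when the protest is served on the awardee on 2001-07-28) is 2001-09-22; completed 2001-08-19, before the deadline.
Step 3: the window is 6–26 days after 2001-08-19 (when the protest bond is posted), so 2001-08-25 through 2001-09-14; done 2001-08-26, which is between those dates.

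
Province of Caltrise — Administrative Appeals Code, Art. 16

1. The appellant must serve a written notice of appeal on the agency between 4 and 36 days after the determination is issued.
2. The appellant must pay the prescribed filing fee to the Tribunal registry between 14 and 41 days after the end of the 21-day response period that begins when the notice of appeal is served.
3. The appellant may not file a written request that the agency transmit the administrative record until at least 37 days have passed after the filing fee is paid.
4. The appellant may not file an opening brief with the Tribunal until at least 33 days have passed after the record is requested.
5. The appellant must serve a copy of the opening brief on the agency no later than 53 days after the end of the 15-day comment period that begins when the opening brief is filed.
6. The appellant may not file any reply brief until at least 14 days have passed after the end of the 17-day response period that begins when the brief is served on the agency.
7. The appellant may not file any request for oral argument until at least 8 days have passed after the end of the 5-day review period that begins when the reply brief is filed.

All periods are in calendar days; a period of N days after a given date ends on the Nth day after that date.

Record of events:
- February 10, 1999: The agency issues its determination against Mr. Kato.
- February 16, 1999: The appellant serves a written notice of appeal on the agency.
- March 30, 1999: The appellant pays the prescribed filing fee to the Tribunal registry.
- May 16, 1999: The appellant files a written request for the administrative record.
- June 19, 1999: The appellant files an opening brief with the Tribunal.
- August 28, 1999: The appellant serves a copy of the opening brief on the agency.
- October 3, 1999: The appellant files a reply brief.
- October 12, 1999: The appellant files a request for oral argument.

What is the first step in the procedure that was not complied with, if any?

(1) the permitted window runs from February 10, 1999 + 4 = February 14, 1999 to February 10, 1999 + 36 = March 18, 1999; February 16, 1999 falls inside that range.
(2) the permitted window runs from March 9, 1999 + 14 = March 23, 1999 to March 9, 1999 + 41 = April 19, 1999; done March 30, 1999, which is between those dates.
(3) permitted from March 30, 1999 + 37 days = May 6, 1999 onward; done May 16, 1999, after the minimum wait.
(4) permitted from May 16, 1999 + 33 days = June 18, 1999 onward; done June 19, 1999, after the minimum wait.
(5) due by July 4, 1999 + 53 days = August 26, 1999; done August 28, 1999 — 2 days late.
The analysis stops there.

Step 5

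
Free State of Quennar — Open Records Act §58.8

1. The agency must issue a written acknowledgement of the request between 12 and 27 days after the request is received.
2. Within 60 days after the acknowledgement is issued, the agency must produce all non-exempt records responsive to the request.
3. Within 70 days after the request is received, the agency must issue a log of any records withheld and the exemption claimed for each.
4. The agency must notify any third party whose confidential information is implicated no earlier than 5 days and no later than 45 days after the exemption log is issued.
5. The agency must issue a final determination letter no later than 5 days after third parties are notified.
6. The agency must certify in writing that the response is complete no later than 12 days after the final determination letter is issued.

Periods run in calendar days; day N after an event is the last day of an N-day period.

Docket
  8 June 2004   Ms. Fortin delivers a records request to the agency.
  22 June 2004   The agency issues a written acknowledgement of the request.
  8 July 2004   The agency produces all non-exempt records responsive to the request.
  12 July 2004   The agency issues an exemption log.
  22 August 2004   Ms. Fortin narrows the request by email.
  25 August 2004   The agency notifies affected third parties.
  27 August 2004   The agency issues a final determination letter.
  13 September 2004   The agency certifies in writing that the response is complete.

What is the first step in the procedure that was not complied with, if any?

Step 6

Step 1 — 12 and 27 days from 8 June 2004 (when the request is received) are 20 June 2004 and 5 July 2004 respectively; done 22 June 2004 — within the window.
Step 2 — counting 60 days from 22 June 2004 (when the acknowledgement is issued) gives a deadline of 21 August 2004; done 8 July 2004 — timely.
Step 3 — counting 70 days from 8 June 2004 (when the request is received) gives a deadline of 17 August 2004; 12 July 2004 is within that limit.
Step 4 — 5 and 45 days from 12 July 2004 (when the exemption log is issued) are 17 July 2004 and 26 August 2004 respectively; done 25 August 2004, which is between those dates.
Step 5 — counting 5 days from 25 August 2004 (when third parties are notified) gives a deadline of 30 August 2004; done 27 August 2004 — timely.
Step 6 — counting 12 days from 27 August 2004 (when the final determination letter is issued) gives a deadline of 8 September 2004; done 13 September 2004 — 5 days late.
That is the first point of non-compliance.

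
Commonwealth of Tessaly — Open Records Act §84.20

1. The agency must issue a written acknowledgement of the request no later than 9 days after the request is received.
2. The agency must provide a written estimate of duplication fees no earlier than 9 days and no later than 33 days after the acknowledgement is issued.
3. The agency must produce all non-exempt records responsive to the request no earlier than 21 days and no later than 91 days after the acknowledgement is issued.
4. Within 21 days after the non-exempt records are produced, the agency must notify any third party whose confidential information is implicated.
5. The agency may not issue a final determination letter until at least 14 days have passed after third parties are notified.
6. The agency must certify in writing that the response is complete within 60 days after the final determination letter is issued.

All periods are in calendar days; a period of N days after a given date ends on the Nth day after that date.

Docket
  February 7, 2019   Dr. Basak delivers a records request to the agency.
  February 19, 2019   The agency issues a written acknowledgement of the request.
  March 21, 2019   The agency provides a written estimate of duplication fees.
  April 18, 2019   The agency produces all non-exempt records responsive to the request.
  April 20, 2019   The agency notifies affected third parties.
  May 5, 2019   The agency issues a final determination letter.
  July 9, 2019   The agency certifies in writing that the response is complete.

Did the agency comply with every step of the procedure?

Step 1 — counting 9 days from February 7, 2019 (when the request is received) gives a deadline of February 16, 2019; February 19, 2019 misses that deadline by 3 days.

No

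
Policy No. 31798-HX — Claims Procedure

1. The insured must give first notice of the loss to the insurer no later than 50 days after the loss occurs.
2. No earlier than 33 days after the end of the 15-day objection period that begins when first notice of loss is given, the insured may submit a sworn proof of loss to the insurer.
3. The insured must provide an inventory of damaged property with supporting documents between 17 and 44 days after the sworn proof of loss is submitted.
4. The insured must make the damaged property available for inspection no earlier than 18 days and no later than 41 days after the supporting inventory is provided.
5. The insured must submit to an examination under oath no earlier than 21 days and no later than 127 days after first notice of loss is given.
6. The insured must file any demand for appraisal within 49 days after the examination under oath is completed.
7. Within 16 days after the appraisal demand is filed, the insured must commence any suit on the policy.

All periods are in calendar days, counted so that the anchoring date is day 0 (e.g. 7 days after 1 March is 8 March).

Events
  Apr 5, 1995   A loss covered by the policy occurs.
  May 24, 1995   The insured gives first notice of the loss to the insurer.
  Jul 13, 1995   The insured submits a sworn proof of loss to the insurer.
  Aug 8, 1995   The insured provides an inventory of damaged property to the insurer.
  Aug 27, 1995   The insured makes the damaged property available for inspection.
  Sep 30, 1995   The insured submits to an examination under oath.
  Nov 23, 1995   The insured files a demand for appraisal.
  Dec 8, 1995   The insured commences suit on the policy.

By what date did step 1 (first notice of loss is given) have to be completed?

May 25, 1995

Step 1 runs from Apr 5, 1995, when the loss occurs. 50 days after Apr 5, 1995 is May 25, 1995.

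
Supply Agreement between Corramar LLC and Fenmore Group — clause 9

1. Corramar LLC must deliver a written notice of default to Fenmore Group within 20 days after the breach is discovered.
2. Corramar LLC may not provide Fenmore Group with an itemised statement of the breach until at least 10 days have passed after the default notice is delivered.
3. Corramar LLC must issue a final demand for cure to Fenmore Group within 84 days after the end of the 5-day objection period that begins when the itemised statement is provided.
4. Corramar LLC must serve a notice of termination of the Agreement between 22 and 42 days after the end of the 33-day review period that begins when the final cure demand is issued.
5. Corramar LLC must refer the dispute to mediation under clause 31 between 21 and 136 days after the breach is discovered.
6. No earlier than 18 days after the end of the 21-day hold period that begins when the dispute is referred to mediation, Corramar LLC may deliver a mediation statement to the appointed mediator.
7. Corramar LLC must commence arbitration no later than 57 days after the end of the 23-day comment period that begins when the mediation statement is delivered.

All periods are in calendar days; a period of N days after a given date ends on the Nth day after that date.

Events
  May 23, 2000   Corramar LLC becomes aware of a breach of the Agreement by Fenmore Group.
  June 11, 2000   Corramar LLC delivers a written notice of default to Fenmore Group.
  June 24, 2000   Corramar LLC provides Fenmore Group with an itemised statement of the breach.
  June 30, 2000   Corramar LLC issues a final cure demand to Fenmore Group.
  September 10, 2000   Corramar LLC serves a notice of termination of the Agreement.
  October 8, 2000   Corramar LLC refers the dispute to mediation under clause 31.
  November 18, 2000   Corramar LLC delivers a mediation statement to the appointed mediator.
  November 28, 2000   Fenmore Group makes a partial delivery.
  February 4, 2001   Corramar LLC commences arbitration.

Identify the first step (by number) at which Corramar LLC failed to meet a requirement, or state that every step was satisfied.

Step 1 — counting 20 days from May 23, 2000 (when the breach is discovered) gives a deadline of June 12, 2000; June 11, 2000 is within that limit.
Step 2 — must wait 10 days from June 11, 2000 (when the default notice is delivered), so not before June 21, 2000; done June 24, 2000 — permitted.
Step 3 — counting 84 days from June 29, 2000 (end of the 5-day objection period, which began when the itemised statement is provided on June 24, 2000) gives a deadline of September 21, 2000; June 30, 2000 is within that limit.
Step 4 — 22 and 42 days from August 2, 2000 (end of the 33-day review period, which began when the final cure demand is issued on June 30, 2000) are August 24, 2000 and September 13, 2000 respectively; done September 10, 2000, which is between those dates.
Step 5 — 21 and 136 days from May 23, 2000 (when the breach is discovered) are June 13, 2000 and October 6, 2000 respectively; done October 8, 2000 — 2 days after the window closed.
That is the first point of non-compliance.

Step 5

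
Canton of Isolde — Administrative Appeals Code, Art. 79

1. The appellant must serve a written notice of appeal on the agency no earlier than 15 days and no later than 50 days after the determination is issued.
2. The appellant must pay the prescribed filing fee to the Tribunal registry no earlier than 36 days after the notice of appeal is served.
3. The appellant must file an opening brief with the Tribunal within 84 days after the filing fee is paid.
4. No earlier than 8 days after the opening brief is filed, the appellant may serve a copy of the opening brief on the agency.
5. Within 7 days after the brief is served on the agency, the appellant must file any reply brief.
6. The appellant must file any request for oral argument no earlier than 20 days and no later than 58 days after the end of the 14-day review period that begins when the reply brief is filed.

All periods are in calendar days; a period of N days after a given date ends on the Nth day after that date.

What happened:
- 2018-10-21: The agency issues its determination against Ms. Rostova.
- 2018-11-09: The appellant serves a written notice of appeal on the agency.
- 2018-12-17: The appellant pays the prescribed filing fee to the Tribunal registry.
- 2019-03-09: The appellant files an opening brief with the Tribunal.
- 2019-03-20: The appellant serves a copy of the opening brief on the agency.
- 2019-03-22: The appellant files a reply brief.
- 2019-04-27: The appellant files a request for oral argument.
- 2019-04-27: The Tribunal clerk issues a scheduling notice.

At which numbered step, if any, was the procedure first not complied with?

None — every step was satisfied

Step 1 — 15 and 50 days from 2018-10-21 (when the determination is issued) are 2018-11-05 and 2018-12-10 respectively; done 2018-11-09 — within the window.
Step 2 — must wait 36 days from 2018-11-09 (when the notice of appeal is served), so not before 2018-12-15; done 2018-12-17 — permitted.
Step 3 — counting 84 days from 2018-12-17 (when the filing fee is paid) gives a deadline of 2019-03-11; done 2019-03-09 — timely.
Step 4 — must wait 8 days from 2019-03-09 (when the opening brief is filed), so not before 2019-03-17; done 2019-03-20 — permitted.
Step 5 — counting 7 days from 2019-03-20 (when the brief is served on the agency) gives a deadline of 2019-03-27; 2019-03-22 is within that limit.
Step 6 — 20 and 58 days from 2019-04-05 (end of the 14-day review period, which began when the reply brief is filed on 2019-03-22) are 2019-04-25 and 2019-06-02 respectively; done 2019-04-27, which is between those dates.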